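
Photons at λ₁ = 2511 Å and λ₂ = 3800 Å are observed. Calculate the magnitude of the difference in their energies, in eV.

Using E = hc/λ: E₁ = 7.9110 × 10^-19 J, E₂ = 5.2275 × 10^-19 J.
|ΔE| = |7.9110 × 10^-19 − 5.2275 × 10^-19| = 2.68 × 10^-19 J = 1.67 eV.

1.67 eV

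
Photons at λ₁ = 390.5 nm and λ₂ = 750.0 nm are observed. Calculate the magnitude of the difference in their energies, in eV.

1.52 eV

Using E = hc/λ: E₁ = 5.0869·10^-19 J, E₂ = 2.6486·10^-19 J.
|ΔE| = |5.0869·10^-19 − 2.6486·10^-19| = 2.44·10^-19 J = 1.52 eV.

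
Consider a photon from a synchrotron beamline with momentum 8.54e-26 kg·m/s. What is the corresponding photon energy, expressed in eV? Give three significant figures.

For a photon E = pc, so E = 2.560e-17 J.
Converting to eV: E = 159.8 eV ≈ 160 eV.

160 eV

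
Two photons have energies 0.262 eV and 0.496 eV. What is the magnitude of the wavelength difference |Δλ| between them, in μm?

Using λ = hc/E: λ₁ = 4.732·10^-6 m, λ₂ = 2.500·10^-6 m.
|Δλ| = |4.732·10^-6 − 2.500·10^-6| = 2.23·10^-6 m = 2.23 μm.

2.23 μm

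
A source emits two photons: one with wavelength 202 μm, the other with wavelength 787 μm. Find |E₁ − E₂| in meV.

4.56 meV

Using E = hc/λ: E₁ = 9.834·10^-22 J, E₂ = 2.524·10^-22 J.
|ΔE| = |9.834·10^-22 − 2.524·10^-22| = 7.31·10^-22 J = 4.56 meV.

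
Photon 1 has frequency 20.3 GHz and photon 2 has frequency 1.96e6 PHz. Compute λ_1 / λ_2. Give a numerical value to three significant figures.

9.66e10

λ_1 = 0.01477 m (from frequency = 20.3 GHz, via λ = c/f).
λ_2 = 1.530e-13 m (from frequency = 1.96e6 PHz, via λ = c/f).
Ratio = 0.01477 / 1.530e-13 = 9.66e10.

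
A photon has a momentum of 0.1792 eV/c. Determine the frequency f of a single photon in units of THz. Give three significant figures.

Convert to SI: p = 0.1792 eV/c = 9.5770e-29 kg·m/s.
For a photon f = pc/h, so f = 4.333e13 Hz.
Converting to THz: f = 43.33 THz ≈ 43.3 THz.

43.3 THz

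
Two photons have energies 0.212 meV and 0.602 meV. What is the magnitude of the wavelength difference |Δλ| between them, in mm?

3.79 mm

Using λ = hc/E: λ₁ = 0.005848 m, λ₂ = 0.002060 m.
|Δλ| = |0.005848 − 0.002060| = 0.00379 m = 3.79 mm.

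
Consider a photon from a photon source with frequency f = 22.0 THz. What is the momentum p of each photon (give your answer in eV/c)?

First convert: f = 22.0 THz = 2.20e13 Hz.
For a photon p = hf/c, so p = 4.862e-29 kg·m/s.
Converting to eV/c: p = 0.09098 eV/c ≈ 0.0910 eV/c.

0.0910 eV/c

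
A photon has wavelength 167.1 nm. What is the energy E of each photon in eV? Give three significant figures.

7.42 eV

Take h = 6.62607015·10^-34 J·s, c = 2.99792458·10^8 m/s, 1 eV = 1.602176634·10^-19 J.
In SI units: λ = 167.1 nm = 1.671·10^-7 m.
Since E = hc/λ for a photon, E = 1.189·10^-18 J.
Converting to eV: E = 7.420 eV ≈ 7.42 eV.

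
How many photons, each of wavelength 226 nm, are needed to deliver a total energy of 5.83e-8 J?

6.63e10 photons

Per-photon energy: E = 8.790e-19 J (from wavelength = 226 nm).
N = E_total / E_photon = 5.83e-8 J / 8.790e-19 J = 6.63e10.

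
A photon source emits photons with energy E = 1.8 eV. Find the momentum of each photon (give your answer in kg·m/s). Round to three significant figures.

Convert to SI: E = 1.8 eV = 2.8839·10^-19 J.
Apply p = E/c: p = 9.620·10^-28 kg·m/s.
So p ≈ 9.62·10^-28 kg·m/s.

9.62·10^-28 kg·m/s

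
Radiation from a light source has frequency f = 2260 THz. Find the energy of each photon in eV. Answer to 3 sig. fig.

Use h = 6.62607015e-34 J·s, 1 eV = 1.602176634e-19 J.
Convert to SI: f = 2260 THz = 2.260e15 Hz.
Apply E = hf: E = 1.497e-18 J.
Converting to eV: E = 9.347 eV ≈ 9.35 eV.

9.35 eV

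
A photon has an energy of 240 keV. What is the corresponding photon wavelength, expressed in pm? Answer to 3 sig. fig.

5.17 pm

Take h = 6.62607015 × 10^-34 J·s, c = 2.99792458 × 10^8 m/s, 1 eV = 1.602176634 × 10^-19 J.
Convert to SI: E = 240 keV = 3.8452 × 10^-14 J.
Since λ = hc/E for a photon, λ = 5.166 × 10^-12 m.
Converting to pm: λ = 5.166 pm ≈ 5.17 pm.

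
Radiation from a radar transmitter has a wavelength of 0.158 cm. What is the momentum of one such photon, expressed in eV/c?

First convert: λ = 0.158 cm = 0.00158 m.
Apply p = h/λ: p = 4.194e-31 kg·m/s.
Converting to eV/c: p = 7.847e-4 eV/c ≈ 7.85e-4 eV/c.

7.85e-4 eV/c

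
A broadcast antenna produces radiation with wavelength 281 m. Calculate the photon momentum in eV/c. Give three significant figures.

4.41·10^-9 eV/c

The photon relation is p = h/λ, giving p = 2.358·10^-36 kg·m/s.
Converting to eV/c: p = 4.412·10^-9 eV/c ≈ 4.41·10^-9 eV/c.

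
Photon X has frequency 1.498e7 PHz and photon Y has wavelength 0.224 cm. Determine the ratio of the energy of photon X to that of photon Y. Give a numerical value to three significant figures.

1.12e11

E_X = 9.926e-12 J (from frequency = 1.498e7 PHz, via E = hf).
E_Y = 8.868e-23 J (from wavelength = 0.224 cm, via E = hc/λ).
Ratio = 9.926e-12 / 8.868e-23 = 1.12e11.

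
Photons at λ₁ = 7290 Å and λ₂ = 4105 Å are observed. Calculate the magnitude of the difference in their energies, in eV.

Using E = hc/λ: E₁ = 2.7249·10^-19 J, E₂ = 4.8391·10^-19 J.
|ΔE| = |2.7249·10^-19 − 4.8391·10^-19| = 2.11·10^-19 J = 1.32 eV.

1.32 eV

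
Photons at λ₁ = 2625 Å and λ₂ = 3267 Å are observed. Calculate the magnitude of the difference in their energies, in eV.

Using E = hc/λ: E₁ = 7.5674 × 10^-19 J, E₂ = 6.0803 × 10^-19 J.
|ΔE| = |7.5674 × 10^-19 − 6.0803 × 10^-19| = 1.49 × 10^-19 J = 0.928 eV.

0.928 eV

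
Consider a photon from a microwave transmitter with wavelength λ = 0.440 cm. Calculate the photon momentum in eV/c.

2.82 × 10^-4 eV/c

Convert to SI: λ = 0.440 cm = 0.00440 m.
Since p = h/λ for a photon, p = 1.506 × 10^-31 kg·m/s.
Converting to eV/c: p = 2.818 × 10^-4 eV/c ≈ 2.82 × 10^-4 eV/c.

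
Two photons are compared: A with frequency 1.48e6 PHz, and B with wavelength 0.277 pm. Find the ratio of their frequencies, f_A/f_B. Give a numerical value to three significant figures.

f_A = 1.480e21 Hz (from frequency = 1.48e6 PHz, via f given directly).
f_B = 1.082e21 Hz (from wavelength = 0.277 pm, via f = c/λ).
Ratio = 1.480e21 / 1.082e21 = 1.37.

1.37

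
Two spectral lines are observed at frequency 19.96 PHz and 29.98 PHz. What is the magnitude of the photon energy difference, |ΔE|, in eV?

Using E = hf: E₁ = 1.3226e-17 J, E₂ = 1.9865e-17 J.
|ΔE| = |1.3226e-17 − 1.9865e-17| = 6.64e-18 J = 41.4 eV.

41.4 eV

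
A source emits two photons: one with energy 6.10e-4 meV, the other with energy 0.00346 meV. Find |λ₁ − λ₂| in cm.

Using λ = hc/E: λ₁ = 2.033 m, λ₂ = 0.3583 m.
|Δλ| = |2.033 − 0.3583| = 1.67 m = 167 cm.

167 cm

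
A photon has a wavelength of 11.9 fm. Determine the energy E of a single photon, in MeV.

104 MeV

(h = 6.62607015 × 10^-34 J·s, c = 2.99792458 × 10^8 m/s, 1 eV = 1.602176634 × 10^-19 J.)
In SI units: λ = 11.9 fm = 1.19 × 10^-14 m.
The photon relation is E = hc/λ, giving E = 1.669 × 10^-11 J.
Converting to MeV: E = 104.2 MeV ≈ 104 MeV.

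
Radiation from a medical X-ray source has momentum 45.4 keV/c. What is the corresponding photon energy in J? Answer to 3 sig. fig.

First convert: p = 45.4 keV/c = 2.4263e-23 kg·m/s.
The photon relation is E = pc, giving E = 7.274e-15 J.
So E ≈ 7.27e-15 J.

7.27e-15 J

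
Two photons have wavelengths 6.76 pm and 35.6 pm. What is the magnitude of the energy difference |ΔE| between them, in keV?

Using E = hc/λ: E₁ = 2.939 × 10^-14 J, E₂ = 5.580 × 10^-15 J.
|ΔE| = |2.939 × 10^-14 − 5.580 × 10^-15| = 2.38 × 10^-14 J = 149 keV.

149 keV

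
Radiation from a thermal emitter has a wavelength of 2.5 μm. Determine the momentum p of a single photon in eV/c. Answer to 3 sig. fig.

Take h = 6.62607015e-34 J·s, c = 2.99792458e8 m/s, 1 eV = 1.602176634e-19 J.
In SI units: λ = 2.5 μm = 2.5e-6 m.
Apply p = h/λ: p = 2.650e-28 kg·m/s.
Converting to eV/c: p = 0.4959 eV/c ≈ 0.496 eV/c.

0.496 eV/c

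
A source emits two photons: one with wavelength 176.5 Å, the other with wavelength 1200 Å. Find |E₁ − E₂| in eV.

Using E = hc/λ: E₁ = 1.1255 × 10^-17 J, E₂ = 1.6554 × 10^-18 J.
|ΔE| = |1.1255 × 10^-17 − 1.6554 × 10^-18| = 9.60 × 10^-18 J = 59.9 eV.

59.9 eV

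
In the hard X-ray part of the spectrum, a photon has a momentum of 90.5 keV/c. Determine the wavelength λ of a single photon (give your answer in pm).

In SI units: p = 90.5 keV/c = 4.8366·10^-23 kg·m/s.
For a photon λ = h/p, so λ = 1.370·10^-11 m.
Converting to pm: λ = 13.70 pm ≈ 13.7 pm.

13.7 pm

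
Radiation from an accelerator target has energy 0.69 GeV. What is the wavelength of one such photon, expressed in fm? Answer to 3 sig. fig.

In SI units: E = 0.69 GeV = 1.1055e-10 J.
Since λ = hc/E for a photon, λ = 1.797e-15 m.
Converting to fm: λ = 1.797 fm ≈ 1.80 fm.

1.80 fm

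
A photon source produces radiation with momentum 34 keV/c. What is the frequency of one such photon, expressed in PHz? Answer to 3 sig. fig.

8220 PHz

First convert: p = 34 keV/c = 1.8171e-23 kg·m/s.
For a photon f = pc/h, so f = 8.221e18 Hz.
Converting to PHz: f = 8221 PHz ≈ 8220 PHz.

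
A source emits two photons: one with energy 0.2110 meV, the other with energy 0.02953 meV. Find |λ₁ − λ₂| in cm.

Using λ = hc/E: λ₁ = 0.0058760 m, λ₂ = 0.041986 m.
|Δλ| = |0.0058760 − 0.041986| = 0.0361 m = 3.61 cm.

3.61 cm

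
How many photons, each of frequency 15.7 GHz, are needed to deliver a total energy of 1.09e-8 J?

Per-photon energy: E = 1.040e-23 J (from frequency = 15.7 GHz).
N = E_total / E_photon = 1.09e-8 J / 1.040e-23 J = 1.05e15.

1.05e15 photons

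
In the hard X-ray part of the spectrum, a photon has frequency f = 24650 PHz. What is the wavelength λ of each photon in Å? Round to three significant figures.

0.122 Å

Take c = 2.99792458e8 m/s.
In SI units: f = 24650 PHz = 2.465e19 Hz.
The photon relation is λ = c/f, giving λ = 1.216e-11 m.
Converting to Å: λ = 0.1216 Å ≈ 0.122 Å.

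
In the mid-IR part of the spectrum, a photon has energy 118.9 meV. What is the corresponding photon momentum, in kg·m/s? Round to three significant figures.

6.35 × 10^-29 kg·m/s

First convert: E = 118.9 meV = 1.9050 × 10^-20 J.
The photon relation is p = E/c, giving p = 6.354 × 10^-29 kg·m/s.
So p ≈ 6.35 × 10^-29 kg·m/s.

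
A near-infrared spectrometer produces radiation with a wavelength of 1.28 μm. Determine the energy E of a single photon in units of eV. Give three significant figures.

0.969 eV

(h = 6.62607015e-34 J·s, c = 2.99792458e8 m/s, 1 eV = 1.602176634e-19 J.)
Convert to SI: λ = 1.28 μm = 1.28e-6 m.
Apply E = hc/λ: E = 1.552e-19 J.
Converting to eV: E = 0.9686 eV ≈ 0.969 eV.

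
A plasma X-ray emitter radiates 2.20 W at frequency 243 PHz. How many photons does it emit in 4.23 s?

5.78e16 photons

Total energy: E_total = P·t = 2.20 × 4.23 = 9.306 J.
Per-photon energy: E = 1.610e-16 J.
N = E_total / E_photon = 5.78e16.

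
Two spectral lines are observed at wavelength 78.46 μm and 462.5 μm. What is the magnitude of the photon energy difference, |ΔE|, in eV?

0.0131 eV

Using E = hc/λ: E₁ = 2.5318 × 10^-21 J, E₂ = 4.2950 × 10^-22 J.
|ΔE| = |2.5318 × 10^-21 − 4.2950 × 10^-22| = 2.10 × 10^-21 J = 0.0131 eV.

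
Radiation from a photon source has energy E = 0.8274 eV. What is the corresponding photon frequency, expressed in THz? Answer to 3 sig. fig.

Take h = 6.62607015e-34 J·s, 1 eV = 1.602176634e-19 J.
In SI units: E = 0.8274 eV = 1.3256e-19 J.
Apply f = E/h: f = 2.001e14 Hz.
Converting to THz: f = 200.1 THz ≈ 200 THz.

200 THz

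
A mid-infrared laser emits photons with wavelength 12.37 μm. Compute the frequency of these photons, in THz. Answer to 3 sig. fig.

24.2 THz

In SI units: λ = 12.37 μm = 1.237e-5 m.
Since f = c/λ for a photon, f = 2.424e13 Hz.
Converting to THz: f = 24.24 THz ≈ 24.2 THz.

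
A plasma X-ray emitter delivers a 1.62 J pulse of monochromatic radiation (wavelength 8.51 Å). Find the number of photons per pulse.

6.94 × 10^15 photons

Per-photon energy: E = 2.334 × 10^-16 J (from wavelength = 8.51 Å).
N = E_total / E_photon = 1.62 J / 2.334 × 10^-16 J = 6.94 × 10^15.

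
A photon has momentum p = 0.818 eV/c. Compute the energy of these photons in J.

Use c = 2.99792458e8 m/s, 1 eV = 1.602176634e-19 J.
Convert to SI: p = 0.818 eV/c = 4.3716e-28 kg·m/s.
For a photon E = pc, so E = 1.311e-19 J.
So E ≈ 1.31e-19 J.

1.31e-19 J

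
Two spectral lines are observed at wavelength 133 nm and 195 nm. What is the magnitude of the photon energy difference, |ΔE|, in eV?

Using E = hc/λ: E₁ = 1.494·10^-18 J, E₂ = 1.019·10^-18 J.
|ΔE| = |1.494·10^-18 − 1.019·10^-18| = 4.75·10^-19 J = 2.96 eV.

2.96 eV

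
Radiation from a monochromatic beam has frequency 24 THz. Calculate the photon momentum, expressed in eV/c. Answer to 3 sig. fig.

Convert to SI: f = 24 THz = 2.4e13 Hz.
For a photon p = hf/c, so p = 5.305e-29 kg·m/s.
Converting to eV/c: p = 0.09926 eV/c ≈ 0.0993 eV/c.

0.0993 eV/c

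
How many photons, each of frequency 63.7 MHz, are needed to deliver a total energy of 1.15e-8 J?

2.72e17 photons

Per-photon energy: E = 4.221e-26 J (from frequency = 63.7 MHz).
N = E_total / E_photon = 1.15e-8 J / 4.221e-26 J = 2.72e17.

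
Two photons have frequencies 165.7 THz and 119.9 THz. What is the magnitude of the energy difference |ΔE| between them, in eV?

0.189 eV

Using E = hf: E₁ = 1.0979·10^-19 J, E₂ = 7.9447·10^-20 J.
|ΔE| = |1.0979·10^-19 − 7.9447·10^-20| = 3.03·10^-20 J = 0.189 eV.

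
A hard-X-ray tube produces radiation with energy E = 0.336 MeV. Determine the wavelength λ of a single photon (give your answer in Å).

0.0369 Å

(h = 6.62607015·10^-34 J·s, c = 2.99792458·10^8 m/s, 1 eV = 1.602176634·10^-19 J.)
Convert to SI: E = 0.336 MeV = 5.3833·10^-14 J.
Apply λ = hc/E: λ = 3.690·10^-12 m.
Converting to Å: λ = 0.03690 Å ≈ 0.0369 Å.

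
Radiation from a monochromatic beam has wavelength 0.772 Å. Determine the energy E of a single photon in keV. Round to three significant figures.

16.1 keV

Convert to SI: λ = 0.772 Å = 7.72 × 10^-11 m.
Since E = hc/λ for a photon, E = 2.573 × 10^-15 J.
Converting to keV: E = 16.06 keV ≈ 16.1 keV.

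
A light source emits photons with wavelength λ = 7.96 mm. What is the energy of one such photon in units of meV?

In SI units: λ = 7.96 mm = 0.00796 m.
For a photon E = hc/λ, so E = 2.496e-23 J.
Converting to meV: E = 0.1558 meV ≈ 0.156 meV.

0.156 meV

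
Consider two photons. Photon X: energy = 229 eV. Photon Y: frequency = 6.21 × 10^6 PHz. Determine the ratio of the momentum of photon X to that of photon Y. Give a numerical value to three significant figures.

p_X = 1.224 × 10^-25 kg·m/s (from energy = 229 eV, via p = E/c).
p_Y = 1.373 × 10^-20 kg·m/s (from frequency = 6.21 × 10^6 PHz, via p = hf/c).
Ratio = 1.224 × 10^-25 / 1.373 × 10^-20 = 8.92 × 10^-6.

8.92 × 10^-6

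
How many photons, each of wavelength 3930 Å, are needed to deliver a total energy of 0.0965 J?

Per-photon energy: E = 5.055 × 10^-19 J (from wavelength = 3930 Å).
N = E_total / E_photon = 0.0965 J / 5.055 × 10^-19 J = 1.91 × 10^17.

1.91 × 10^17 photons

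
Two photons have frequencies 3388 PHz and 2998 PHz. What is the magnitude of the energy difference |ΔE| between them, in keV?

1.61 keV

Using E = hf: E₁ = 2.2449 × 10^-15 J, E₂ = 1.9865 × 10^-15 J.
|ΔE| = |2.2449 × 10^-15 − 1.9865 × 10^-15| = 2.58 × 10^-16 J = 1.61 keV.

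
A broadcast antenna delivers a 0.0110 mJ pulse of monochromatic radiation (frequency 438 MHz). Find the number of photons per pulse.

3.79 × 10^19 photons

Per-photon energy: E = 2.902 × 10^-25 J (from frequency = 438 MHz).
N = E_total / E_photon = 1.10 × 10^-5 J / 2.902 × 10^-25 J = 3.79 × 10^19.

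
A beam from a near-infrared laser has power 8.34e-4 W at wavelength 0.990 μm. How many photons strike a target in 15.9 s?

Total energy: E_total = P·t = 8.34e-4 × 15.9 = 0.01326 J.
Per-photon energy: E = 2.007e-19 J.
N = E_total / E_photon = 6.61e16.

6.61e16 photons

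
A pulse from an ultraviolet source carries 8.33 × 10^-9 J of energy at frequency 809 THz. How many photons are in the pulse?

1.55 × 10^10 photons

Per-photon energy: E = 5.360 × 10^-19 J (from frequency = 809 THz).
N = E_total / E_photon = 8.33 × 10^-9 J / 5.360 × 10^-19 J = 1.55 × 10^10.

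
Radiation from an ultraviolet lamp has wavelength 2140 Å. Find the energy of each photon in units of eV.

Use h = 6.62607015 × 10^-34 J·s, c = 2.99792458 × 10^8 m/s, 1 eV = 1.602176634 × 10^-19 J.
Convert to SI: λ = 2140 Å = 2.14 × 10^-7 m.
Since E = hc/λ for a photon, E = 9.282 × 10^-19 J.
Converting to eV: E = 5.794 eV ≈ 5.79 eV.

5.79 eV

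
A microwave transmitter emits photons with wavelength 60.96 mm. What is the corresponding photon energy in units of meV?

In SI units: λ = 60.96 mm = 0.06096 m.
The photon relation is E = hc/λ, giving E = 3.259 × 10^-24 J.
Converting to meV: E = 0.02034 meV ≈ 0.0203 meV.

0.0203 meV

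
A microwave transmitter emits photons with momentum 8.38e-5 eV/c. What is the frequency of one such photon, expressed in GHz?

First convert: p = 8.38e-5 eV/c = 4.4785e-32 kg·m/s.
Since f = pc/h for a photon, f = 2.026e10 Hz.
Converting to GHz: f = 20.26 GHz ≈ 20.3 GHz.

20.3 GHz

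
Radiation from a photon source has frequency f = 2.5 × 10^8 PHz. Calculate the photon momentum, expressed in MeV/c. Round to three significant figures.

First convert: f = 2.5 × 10^8 PHz = 2.5 × 10^23 Hz.
Since p = hf/c for a photon, p = 5.526 × 10^-19 kg·m/s.
Converting to MeV/c: p = 1034 MeV/c ≈ 1030 MeV/c.

1030 MeV/c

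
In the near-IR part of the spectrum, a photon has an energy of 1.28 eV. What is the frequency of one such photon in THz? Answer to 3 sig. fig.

Convert to SI: E = 1.28 eV = 2.0508 × 10^-19 J.
Apply f = E/h: f = 3.095 × 10^14 Hz.
Converting to THz: f = 309.5 THz ≈ 310 THz.

310 THz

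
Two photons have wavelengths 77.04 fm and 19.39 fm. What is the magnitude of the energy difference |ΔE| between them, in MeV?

Using E = hc/λ: E₁ = 2.5785·10^-12 J, E₂ = 1.0245·10^-11 J.
|ΔE| = |2.5785·10^-12 − 1.0245·10^-11| = 7.67·10^-12 J = 47.8 MeV.

47.8 MeV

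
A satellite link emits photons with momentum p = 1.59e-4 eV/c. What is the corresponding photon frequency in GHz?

First convert: p = 1.59e-4 eV/c = 8.4974e-32 kg·m/s.
For a photon f = pc/h, so f = 3.845e10 Hz.
Converting to GHz: f = 38.45 GHz ≈ 38.4 GHz.

38.4 GHz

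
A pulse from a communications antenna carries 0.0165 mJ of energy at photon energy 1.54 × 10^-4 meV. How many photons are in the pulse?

Per-photon energy: E = 2.467 × 10^-26 J (from energy = 1.54 × 10^-4 meV).
N = E_total / E_photon = 1.65 × 10^-5 J / 2.467 × 10^-26 J = 6.69 × 10^20.

6.69 × 10^20 photons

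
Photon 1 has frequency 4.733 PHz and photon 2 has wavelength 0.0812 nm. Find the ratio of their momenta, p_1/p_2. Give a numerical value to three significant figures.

1.28e-3

p_1 = 1.046e-26 kg·m/s (from frequency = 4.733 PHz, via p = hf/c).
p_2 = 8.160e-24 kg·m/s (from wavelength = 0.0812 nm, via p = h/λ).
Ratio = 1.046e-26 / 8.160e-24 = 1.28e-3.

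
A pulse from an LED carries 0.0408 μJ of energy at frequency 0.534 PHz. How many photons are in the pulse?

1.15e11 photons

Per-photon energy: E = 3.538e-19 J (from frequency = 0.534 PHz).
N = E_total / E_photon = 4.08e-8 J / 3.538e-19 J = 1.15e11.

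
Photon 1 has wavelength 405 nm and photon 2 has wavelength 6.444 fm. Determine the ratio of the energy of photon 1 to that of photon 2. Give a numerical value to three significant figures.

E_1 = 4.905 × 10^-19 J (from wavelength = 405 nm, via E = hc/λ).
E_2 = 3.083 × 10^-11 J (from wavelength = 6.444 fm, via E = hc/λ).
Ratio = 4.905 × 10^-19 / 3.083 × 10^-11 = 1.59 × 10^-8.

1.59 × 10^-8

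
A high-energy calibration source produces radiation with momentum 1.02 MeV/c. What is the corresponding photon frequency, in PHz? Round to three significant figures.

Take h = 6.62607015e-34 J·s, c = 2.99792458e8 m/s, 1 eV = 1.602176634e-19 J.
Convert to SI: p = 1.02 MeV/c = 5.4512e-22 kg·m/s.
Since f = pc/h for a photon, f = 2.466e20 Hz.
Converting to PHz: f = 246600 PHz ≈ 2.47e5 PHz.

2.47e5 PHz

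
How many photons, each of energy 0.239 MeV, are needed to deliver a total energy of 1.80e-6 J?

4.70e7 photons

Per-photon energy: E = 3.829e-14 J (from energy = 0.239 MeV).
N = E_total / E_photon = 1.80e-6 J / 3.829e-14 J = 4.70e7.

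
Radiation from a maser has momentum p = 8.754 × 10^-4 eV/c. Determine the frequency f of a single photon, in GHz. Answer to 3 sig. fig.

Use h = 6.62607015 × 10^-34 J·s, c = 2.99792458 × 10^8 m/s, 1 eV = 1.602176634 × 10^-19 J.
Convert to SI: p = 8.754 × 10^-4 eV/c = 4.6784 × 10^-31 kg·m/s.
The photon relation is f = pc/h, giving f = 2.117 × 10^11 Hz.
Converting to GHz: f = 211.7 GHz ≈ 212 GHz.

212 GHz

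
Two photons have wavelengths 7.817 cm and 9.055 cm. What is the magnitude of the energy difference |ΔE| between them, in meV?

2.17e-3 meV

Using E = hc/λ: E₁ = 2.5412e-24 J, E₂ = 2.1938e-24 J.
|ΔE| = |2.5412e-24 − 2.1938e-24| = 3.47e-25 J = 2.17e-3 meV.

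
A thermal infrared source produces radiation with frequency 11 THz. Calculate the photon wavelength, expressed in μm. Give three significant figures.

(c = 2.99792458·10^8 m/s.)
In SI units: f = 11 THz = 1.1·10^13 Hz.
For a photon λ = c/f, so λ = 2.725·10^-5 m.
Converting to μm: λ = 27.25 μm ≈ 27.3 μm.

27.3 μm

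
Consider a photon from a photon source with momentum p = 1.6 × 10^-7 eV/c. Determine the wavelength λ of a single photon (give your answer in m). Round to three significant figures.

7.75 m

In SI units: p = 1.6 × 10^-7 eV/c = 8.5509 × 10^-35 kg·m/s.
For a photon λ = h/p, so λ = 7.749 m.
So λ ≈ 7.75 m.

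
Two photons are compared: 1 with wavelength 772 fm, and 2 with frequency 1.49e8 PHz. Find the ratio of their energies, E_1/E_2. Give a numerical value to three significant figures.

E_1 = 2.573e-13 J (from wavelength = 772 fm, via E = hc/λ).
E_2 = 9.873e-11 J (from frequency = 1.49e8 PHz, via E = hf).
Ratio = 2.573e-13 / 9.873e-11 = 2.61e-3.

2.61e-3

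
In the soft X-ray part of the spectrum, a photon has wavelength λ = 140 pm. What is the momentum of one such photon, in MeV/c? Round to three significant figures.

8.86 × 10^-3 MeV/c

In SI units: λ = 140 pm = 1.40 × 10^-10 m.
The photon relation is p = h/λ, giving p = 4.733 × 10^-24 kg·m/s.
Converting to MeV/c: p = 0.008856 MeV/c ≈ 8.86 × 10^-3 MeV/c.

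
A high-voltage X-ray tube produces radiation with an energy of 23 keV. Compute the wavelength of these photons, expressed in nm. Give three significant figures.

0.0539 nm

Take h = 6.62607015e-34 J·s, c = 2.99792458e8 m/s, 1 eV = 1.602176634e-19 J.
In SI units: E = 23 keV = 3.6850e-15 J.
For a photon λ = hc/E, so λ = 5.391e-11 m.
Converting to nm: λ = 0.05391 nm ≈ 0.0539 nm.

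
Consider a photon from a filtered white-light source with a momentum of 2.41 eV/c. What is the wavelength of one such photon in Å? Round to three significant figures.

In SI units: p = 2.41 eV/c = 1.2880 × 10^-27 kg·m/s.
Apply λ = h/p: λ = 5.145 × 10^-7 m.
Converting to Å: λ = 5145 Å ≈ 5140 Å.

5140 Å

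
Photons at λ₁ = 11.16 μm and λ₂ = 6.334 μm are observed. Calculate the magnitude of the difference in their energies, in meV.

Using E = hc/λ: E₁ = 1.7800e-20 J, E₂ = 3.1362e-20 J.
|ΔE| = |1.7800e-20 − 3.1362e-20| = 1.36e-20 J = 84.6 meV.

84.6 meV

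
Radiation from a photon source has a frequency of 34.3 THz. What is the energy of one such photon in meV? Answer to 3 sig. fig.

First convert: f = 34.3 THz = 3.43e13 Hz.
Since E = hf for a photon, E = 2.273e-20 J.
Converting to meV: E = 141.9 meV ≈ 142 meV.

142 meV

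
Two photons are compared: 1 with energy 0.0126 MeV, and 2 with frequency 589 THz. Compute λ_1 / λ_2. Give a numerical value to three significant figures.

1.93·10^-4

λ_1 = 9.840·10^-11 m (from energy = 0.0126 MeV, via λ = hc/E).
λ_2 = 5.090·10^-7 m (from frequency = 589 THz, via λ = c/f).
Ratio = 9.840·10^-11 / 5.090·10^-7 = 1.93·10^-4.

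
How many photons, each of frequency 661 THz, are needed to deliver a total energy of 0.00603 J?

1.38 × 10^16 photons

Per-photon energy: E = 4.380 × 10^-19 J (from frequency = 661 THz).
N = E_total / E_photon = 0.00603 J / 4.380 × 10^-19 J = 1.38 × 10^16.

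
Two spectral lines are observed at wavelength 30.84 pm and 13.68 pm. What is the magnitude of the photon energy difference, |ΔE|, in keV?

Using E = hc/λ: E₁ = 6.4411·10^-15 J, E₂ = 1.4521·10^-14 J.
|ΔE| = |6.4411·10^-15 − 1.4521·10^-14| = 8.08·10^-15 J = 50.4 keV.

50.4 keV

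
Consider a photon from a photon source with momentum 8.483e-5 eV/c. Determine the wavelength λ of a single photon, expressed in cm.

In SI units: p = 8.483e-5 eV/c = 4.5336e-32 kg·m/s.
For a photon λ = h/p, so λ = 0.01462 m.
Converting to cm: λ = 1.462 cm ≈ 1.46 cm.

1.46 cm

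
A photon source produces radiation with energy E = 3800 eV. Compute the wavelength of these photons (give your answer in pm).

In SI units: E = 3800 eV = 6.0883e-16 J.
Apply λ = hc/E: λ = 3.263e-10 m.
Converting to pm: λ = 326.3 pm ≈ 326 pm.

326 pm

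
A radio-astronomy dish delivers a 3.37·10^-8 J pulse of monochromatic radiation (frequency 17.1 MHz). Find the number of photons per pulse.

2.97·10^18 photons

Per-photon energy: E = 1.133·10^-26 J (from frequency = 17.1 MHz).
N = E_total / E_photon = 3.37·10^-8 J / 1.133·10^-26 J = 2.97·10^18.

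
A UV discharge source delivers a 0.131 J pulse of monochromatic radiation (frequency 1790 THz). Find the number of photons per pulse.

Per-photon energy: E = 1.186 × 10^-18 J (from frequency = 1790 THz).
N = E_total / E_photon = 0.131 J / 1.186 × 10^-18 J = 1.10 × 10^17.

1.10 × 10^17 photons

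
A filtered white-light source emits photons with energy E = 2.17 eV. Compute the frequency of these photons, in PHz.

Use h = 6.62607015e-34 J·s, 1 eV = 1.602176634e-19 J.
Convert to SI: E = 2.17 eV = 3.4767e-19 J.
Apply f = E/h: f = 5.247e14 Hz.
Converting to PHz: f = 0.5247 PHz ≈ 0.525 PHz.

0.525 PHz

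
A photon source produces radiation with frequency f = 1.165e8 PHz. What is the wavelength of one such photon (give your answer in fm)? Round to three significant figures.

2.57 fm

First convert: f = 1.165e8 PHz = 1.165e23 Hz.
Apply λ = c/f: λ = 2.573e-15 m.
Converting to fm: λ = 2.573 fm ≈ 2.57 fm.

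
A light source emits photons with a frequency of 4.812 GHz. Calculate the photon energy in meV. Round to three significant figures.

Take h = 6.62607015e-34 J·s, 1 eV = 1.602176634e-19 J.
Convert to SI: f = 4.812 GHz = 4.812e9 Hz.
Apply E = hf: E = 3.188e-24 J.
Converting to meV: E = 0.01990 meV ≈ 0.0199 meV.

0.0199 meV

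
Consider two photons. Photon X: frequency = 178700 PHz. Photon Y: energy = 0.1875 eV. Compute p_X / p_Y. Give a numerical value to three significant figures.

p_X = 3.950 × 10^-22 kg·m/s (from frequency = 178700 PHz, via p = hf/c).
p_Y = 1.002 × 10^-28 kg·m/s (from energy = 0.1875 eV, via p = E/c).
Ratio = 3.950 × 10^-22 / 1.002 × 10^-28 = 3.94 × 10^6.

3.94 × 10^6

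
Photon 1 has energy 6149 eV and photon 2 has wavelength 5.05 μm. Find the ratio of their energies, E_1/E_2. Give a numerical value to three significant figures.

2.50 × 10^4

E_1 = 9.852 × 10^-16 J (from energy = 6149 eV, via E given directly).
E_2 = 3.934 × 10^-20 J (from wavelength = 5.05 μm, via E = hc/λ).
Ratio = 9.852 × 10^-16 / 3.934 × 10^-20 = 2.50 × 10^4.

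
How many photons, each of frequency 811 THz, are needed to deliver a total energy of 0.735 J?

1.37 × 10^18 photons

Per-photon energy: E = 5.374 × 10^-19 J (from frequency = 811 THz).
N = E_total / E_photon = 0.735 J / 5.374 × 10^-19 J = 1.37 × 10^18.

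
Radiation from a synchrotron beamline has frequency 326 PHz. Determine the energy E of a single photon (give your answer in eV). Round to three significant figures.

Use h = 6.62607015e-34 J·s, 1 eV = 1.602176634e-19 J.
Convert to SI: f = 326 PHz = 3.26e17 Hz.
Apply E = hf: E = 2.160e-16 J.
Converting to eV: E = 1348 eV ≈ 1350 eV.

1350 eV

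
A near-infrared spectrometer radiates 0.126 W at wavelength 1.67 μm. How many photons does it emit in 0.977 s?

Total energy: E_total = P·t = 0.126 × 0.977 = 0.1231 J.
Per-photon energy: E = 1.189 × 10^-19 J.
N = E_total / E_photon = 1.03 × 10^18.

1.03 × 10^18 photons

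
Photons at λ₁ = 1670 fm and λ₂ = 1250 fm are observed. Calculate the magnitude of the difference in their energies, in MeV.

Using E = hc/λ: E₁ = 1.189 × 10^-13 J, E₂ = 1.589 × 10^-13 J.
|ΔE| = |1.189 × 10^-13 − 1.589 × 10^-13| = 4.00 × 10^-14 J = 0.249 MeV.

0.249 MeV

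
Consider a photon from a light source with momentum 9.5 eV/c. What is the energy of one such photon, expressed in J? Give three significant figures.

Use c = 2.99792458 × 10^8 m/s, 1 eV = 1.602176634 × 10^-19 J.
First convert: p = 9.5 eV/c = 5.0771 × 10^-27 kg·m/s.
For a photon E = pc, so E = 1.522 × 10^-18 J.
So E ≈ 1.52 × 10^-18 J.

1.52 × 10^-18 J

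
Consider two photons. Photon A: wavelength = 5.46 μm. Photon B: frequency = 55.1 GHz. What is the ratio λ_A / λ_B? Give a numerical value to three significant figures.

λ_A = 5.460e-6 m (from wavelength = 5.46 μm, via λ given directly).
λ_B = 0.005441 m (from frequency = 55.1 GHz, via λ = c/f).
Ratio = 5.460e-6 / 0.005441 = 1.00e-3.

1.00e-3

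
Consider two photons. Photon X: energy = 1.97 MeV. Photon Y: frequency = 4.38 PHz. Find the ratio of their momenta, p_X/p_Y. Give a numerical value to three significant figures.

p_X = 1.053e-21 kg·m/s (from energy = 1.97 MeV, via p = E/c).
p_Y = 9.681e-27 kg·m/s (from frequency = 4.38 PHz, via p = hf/c).
Ratio = 1.053e-21 / 9.681e-27 = 1.09e5.

1.09e5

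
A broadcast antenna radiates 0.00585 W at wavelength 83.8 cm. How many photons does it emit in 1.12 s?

Total energy: E_total = P·t = 0.00585 × 1.12 = 0.006552 J.
Per-photon energy: E = 2.370e-25 J.
N = E_total / E_photon = 2.76e22.

2.76e22 photons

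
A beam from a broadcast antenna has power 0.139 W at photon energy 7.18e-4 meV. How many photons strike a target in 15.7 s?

Total energy: E_total = P·t = 0.139 × 15.7 = 2.182 J.
Per-photon energy: E = 1.150e-25 J.
N = E_total / E_photon = 1.90e25.

1.90e25 photons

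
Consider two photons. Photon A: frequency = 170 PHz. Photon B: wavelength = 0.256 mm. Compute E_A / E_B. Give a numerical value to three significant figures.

1.45 × 10^5

E_A = 1.126 × 10^-16 J (from frequency = 170 PHz, via E = hf).
E_B = 7.760 × 10^-22 J (from wavelength = 0.256 mm, via E = hc/λ).
Ratio = 1.126 × 10^-16 / 7.760 × 10^-22 = 1.45 × 10^5.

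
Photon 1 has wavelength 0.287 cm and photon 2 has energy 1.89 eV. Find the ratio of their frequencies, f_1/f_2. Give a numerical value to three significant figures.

2.29 × 10^-4

f_1 = 1.045 × 10^11 Hz (from wavelength = 0.287 cm, via f = c/λ).
f_2 = 4.570 × 10^14 Hz (from energy = 1.89 eV, via f = E/h).
Ratio = 1.045 × 10^11 / 4.570 × 10^14 = 2.29 × 10^-4.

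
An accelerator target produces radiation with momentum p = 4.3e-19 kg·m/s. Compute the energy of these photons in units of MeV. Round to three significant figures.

Take c = 2.99792458e8 m/s, 1 eV = 1.602176634e-19 J.
The photon relation is E = pc, giving E = 1.289e-10 J.
Converting to MeV: E = 804.6 MeV ≈ 805 MeV.

805 MeV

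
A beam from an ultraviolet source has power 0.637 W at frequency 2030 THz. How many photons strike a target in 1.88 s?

8.90 × 10^17 photons

Total energy: E_total = P·t = 0.637 × 1.88 = 1.198 J.
Per-photon energy: E = 1.345 × 10^-18 J.
N = E_total / E_photon = 8.90 × 10^17.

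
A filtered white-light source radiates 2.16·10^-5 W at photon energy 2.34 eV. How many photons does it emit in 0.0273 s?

Total energy: E_total = P·t = 2.16·10^-5 × 0.0273 = 5.897·10^-7 J.
Per-photon energy: E = 3.749·10^-19 J.
N = E_total / E_photon = 1.57·10^12.

1.57·10^12 photons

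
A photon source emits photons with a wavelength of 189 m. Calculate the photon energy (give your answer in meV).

Use h = 6.62607015 × 10^-34 J·s, c = 2.99792458 × 10^8 m/s, 1 eV = 1.602176634 × 10^-19 J.
The photon relation is E = hc/λ, giving E = 1.051 × 10^-27 J.
Converting to meV: E = 6.560 × 10^-6 meV ≈ 6.56 × 10^-6 meV.

6.56 × 10^-6 meV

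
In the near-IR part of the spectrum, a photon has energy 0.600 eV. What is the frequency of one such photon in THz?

145 THz

Convert to SI: E = 0.600 eV = 9.6131 × 10^-20 J.
Apply f = E/h: f = 1.451 × 10^14 Hz.
Converting to THz: f = 145.1 THz ≈ 145 THz.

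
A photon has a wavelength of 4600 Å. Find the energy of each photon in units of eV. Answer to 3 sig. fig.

2.70 eV

In SI units: λ = 4600 Å = 4.6 × 10^-7 m.
Since E = hc/λ for a photon, E = 4.318 × 10^-19 J.
Converting to eV: E = 2.695 eV ≈ 2.70 eV.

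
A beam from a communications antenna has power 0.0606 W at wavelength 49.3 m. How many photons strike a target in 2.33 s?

Total energy: E_total = P·t = 0.0606 × 2.33 = 0.1412 J.
Per-photon energy: E = 4.029·10^-27 J.
N = E_total / E_photon = 3.50·10^25.

3.50·10^25 photons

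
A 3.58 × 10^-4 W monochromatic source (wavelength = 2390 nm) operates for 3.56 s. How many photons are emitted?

Total energy: E_total = P·t = 3.58 × 10^-4 × 3.56 = 0.001274 J.
Per-photon energy: E = 8.311 × 10^-20 J.
N = E_total / E_photon = 1.53 × 10^16.

1.53 × 10^16 photons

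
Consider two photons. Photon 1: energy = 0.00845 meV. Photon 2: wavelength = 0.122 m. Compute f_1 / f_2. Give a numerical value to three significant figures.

f_1 = 2.043e9 Hz (from energy = 0.00845 meV, via f = E/h).
f_2 = 2.457e9 Hz (from wavelength = 0.122 m, via f = c/λ).
Ratio = 2.043e9 / 2.457e9 = 0.831.

0.831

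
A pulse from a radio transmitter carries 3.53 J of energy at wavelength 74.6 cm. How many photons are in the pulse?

1.33e25 photons

Per-photon energy: E = 2.663e-25 J (from wavelength = 74.6 cm).
N = E_total / E_photon = 3.53 J / 2.663e-25 J = 1.33e25.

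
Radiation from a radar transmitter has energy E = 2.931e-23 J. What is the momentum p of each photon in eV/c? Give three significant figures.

Use c = 2.99792458e8 m/s, 1 eV = 1.602176634e-19 J.
For a photon p = E/c, so p = 9.777e-32 kg·m/s.
Converting to eV/c: p = 1.829e-4 eV/c ≈ 1.83e-4 eV/c.

1.83e-4 eV/c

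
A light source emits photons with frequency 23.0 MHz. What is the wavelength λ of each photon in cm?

1300 cm

First convert: f = 23.0 MHz = 2.30 × 10^7 Hz.
The photon relation is λ = c/f, giving λ = 13.03 m.
Converting to cm: λ = 1303 cm ≈ 1300 cm.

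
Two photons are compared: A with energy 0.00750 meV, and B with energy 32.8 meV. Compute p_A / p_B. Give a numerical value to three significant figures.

p_A = 4.008 × 10^-33 kg·m/s (from energy = 0.00750 meV, via p = E/c).
p_B = 1.753 × 10^-29 kg·m/s (from energy = 32.8 meV, via p = E/c).
Ratio = 4.008 × 10^-33 / 1.753 × 10^-29 = 2.29 × 10^-4.

2.29 × 10^-4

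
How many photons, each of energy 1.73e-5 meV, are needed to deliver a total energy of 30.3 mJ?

Per-photon energy: E = 2.772e-27 J (from energy = 1.73e-5 meV).
N = E_total / E_photon = 0.0303 J / 2.772e-27 J = 1.09e25.

1.09e25 photons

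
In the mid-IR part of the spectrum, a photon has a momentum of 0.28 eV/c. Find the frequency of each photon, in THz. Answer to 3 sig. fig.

First convert: p = 0.28 eV/c = 1.4964 × 10^-28 kg·m/s.
The photon relation is f = pc/h, giving f = 6.770 × 10^13 Hz.
Converting to THz: f = 67.70 THz ≈ 67.7 THz.

67.7 THz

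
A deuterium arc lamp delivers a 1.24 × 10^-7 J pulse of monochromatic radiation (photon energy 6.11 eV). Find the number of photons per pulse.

Per-photon energy: E = 9.789 × 10^-19 J (from energy = 6.11 eV).
N = E_total / E_photon = 1.24 × 10^-7 J / 9.789 × 10^-19 J = 1.27 × 10^11.

1.27 × 10^11 photons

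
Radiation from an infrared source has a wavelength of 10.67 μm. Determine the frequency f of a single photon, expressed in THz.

28.1 THz

In SI units: λ = 10.67 μm = 1.067 × 10^-5 m.
For a photon f = c/λ, so f = 2.810 × 10^13 Hz.
Converting to THz: f = 28.10 THz ≈ 28.1 THz.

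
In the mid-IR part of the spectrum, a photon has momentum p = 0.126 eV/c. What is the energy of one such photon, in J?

2.02 × 10^-20 J

Convert to SI: p = 0.126 eV/c = 6.7338 × 10^-29 kg·m/s.
The photon relation is E = pc, giving E = 2.019 × 10^-20 J.
So E ≈ 2.02 × 10^-20 J.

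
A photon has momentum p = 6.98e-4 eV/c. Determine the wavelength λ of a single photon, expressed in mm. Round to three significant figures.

Take h = 6.62607015e-34 J·s, c = 2.99792458e8 m/s, 1 eV = 1.602176634e-19 J.
Convert to SI: p = 6.98e-4 eV/c = 3.7303e-31 kg·m/s.
Since λ = h/p for a photon, λ = 0.001776 m.
Converting to mm: λ = 1.776 mm ≈ 1.78 mm.

1.78 mm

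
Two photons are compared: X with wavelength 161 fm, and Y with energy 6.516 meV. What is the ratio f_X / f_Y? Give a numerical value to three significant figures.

f_X = 1.862e21 Hz (from wavelength = 161 fm, via f = c/λ).
f_Y = 1.576e12 Hz (from energy = 6.516 meV, via f = E/h).
Ratio = 1.862e21 / 1.576e12 = 1.18e9.

1.18e9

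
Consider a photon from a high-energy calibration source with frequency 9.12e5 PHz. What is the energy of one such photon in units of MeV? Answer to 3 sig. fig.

Use h = 6.62607015e-34 J·s, 1 eV = 1.602176634e-19 J.
First convert: f = 9.12e5 PHz = 9.12e20 Hz.
The photon relation is E = hf, giving E = 6.043e-13 J.
Converting to MeV: E = 3.772 MeV ≈ 3.77 MeV.

3.77 MeV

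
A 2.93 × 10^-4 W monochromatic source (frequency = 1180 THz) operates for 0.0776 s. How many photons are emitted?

Total energy: E_total = P·t = 2.93 × 10^-4 × 0.0776 = 2.274 × 10^-5 J.
Per-photon energy: E = 7.819 × 10^-19 J.
N = E_total / E_photon = 2.91 × 10^13.

2.91 × 10^13 photons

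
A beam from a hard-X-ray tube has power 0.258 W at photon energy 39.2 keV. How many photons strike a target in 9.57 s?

Total energy: E_total = P·t = 0.258 × 9.57 = 2.469 J.
Per-photon energy: E = 6.281 × 10^-15 J.
N = E_total / E_photon = 3.93 × 10^14.

3.93 × 10^14 photons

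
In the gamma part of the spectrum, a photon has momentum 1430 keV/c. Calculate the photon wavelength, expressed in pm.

0.867 pm

(h = 6.62607015e-34 J·s, c = 2.99792458e8 m/s, 1 eV = 1.602176634e-19 J.)
Convert to SI: p = 1430 keV/c = 7.6423e-22 kg·m/s.
The photon relation is λ = h/p, giving λ = 8.670e-13 m.
Converting to pm: λ = 0.8670 pm ≈ 0.867 pm.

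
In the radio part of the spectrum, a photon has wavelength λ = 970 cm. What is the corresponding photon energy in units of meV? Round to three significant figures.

Convert to SI: λ = 970 cm = 9.7 m.
The photon relation is E = hc/λ, giving E = 2.048e-26 J.
Converting to meV: E = 1.278e-4 meV ≈ 1.28e-4 meV.

1.28e-4 meV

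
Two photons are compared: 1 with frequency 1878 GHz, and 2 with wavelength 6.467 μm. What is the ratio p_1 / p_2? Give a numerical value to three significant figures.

p_1 = 4.151 × 10^-30 kg·m/s (from frequency = 1878 GHz, via p = hf/c).
p_2 = 1.025 × 10^-28 kg·m/s (from wavelength = 6.467 μm, via p = h/λ).
Ratio = 4.151 × 10^-30 / 1.025 × 10^-28 = 0.0405.

0.0405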